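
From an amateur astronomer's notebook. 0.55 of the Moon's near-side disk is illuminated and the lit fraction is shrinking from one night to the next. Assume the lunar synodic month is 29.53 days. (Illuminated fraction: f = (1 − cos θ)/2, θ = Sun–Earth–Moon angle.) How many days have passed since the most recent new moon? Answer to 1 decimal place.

cos θ = 1 − 2f = -0.100, giving a principal value of 95.7°.
Since the Moon is past full (waning), take the reflex angle: θ = 360° − 95.7° = 264.3°.
That fraction of the synodic month is 264.3/360 × 29.53 d ≈ 21.68 d.

21.7 days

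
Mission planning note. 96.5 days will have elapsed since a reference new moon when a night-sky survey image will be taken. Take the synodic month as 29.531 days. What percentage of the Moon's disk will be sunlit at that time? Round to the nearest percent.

56%

96.5/29.531 = 3.268 lunations, so 3 complete cycles and 7.91 d into the next.
The Moon has covered 7.91/29.531 of its cycle, so θ ≈ 360° × 7.91/29.531 = 96.4°.
With cos θ = (-0.111), the lit fraction is (1 − (-0.111))/2 ≈ 0.556, so 56%.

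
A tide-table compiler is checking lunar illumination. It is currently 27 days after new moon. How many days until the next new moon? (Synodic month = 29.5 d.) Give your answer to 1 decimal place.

One full lunation from the last new moon is 29.5 d; remaining = 29.5 − 27 = 2.500 d.

2.5 days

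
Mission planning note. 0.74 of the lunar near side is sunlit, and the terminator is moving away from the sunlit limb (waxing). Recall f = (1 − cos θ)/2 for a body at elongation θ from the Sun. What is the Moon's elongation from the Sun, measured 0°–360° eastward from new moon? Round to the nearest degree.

cos θ = 1 − 2f = -0.480, giving a principal value of 118.7°.
Waxing ⇒ before full, so θ = 118.7°.

119°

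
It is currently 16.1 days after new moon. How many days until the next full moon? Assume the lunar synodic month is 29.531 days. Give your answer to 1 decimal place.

28.2 days

Full moon is 0.5 of the way through the cycle: age 0.5 × 29.531 = 14.765 d.
Already past this cycle's full moon; the next is at 14.765 + 29.531 = 44.296 d, so 44.296 − 16.1 = 28.196 days.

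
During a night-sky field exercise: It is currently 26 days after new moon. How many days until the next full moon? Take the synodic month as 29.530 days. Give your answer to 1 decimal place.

Full moon is 0.5 of the way through the cycle: age 0.5 × 29.530 = 14.765 d.
Already past this cycle's full moon; the next is at 14.765 + 29.530 = 44.295 d, so 44.295 − 26 = 18.295 days.

18.3 days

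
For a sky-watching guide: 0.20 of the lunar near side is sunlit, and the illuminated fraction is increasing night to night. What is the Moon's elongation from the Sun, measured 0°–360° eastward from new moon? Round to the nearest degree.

cos θ = 1 − 2f = 0.600, giving a principal value of 53.1°.
Waxing ⇒ before full, so θ = 53.1°.

53°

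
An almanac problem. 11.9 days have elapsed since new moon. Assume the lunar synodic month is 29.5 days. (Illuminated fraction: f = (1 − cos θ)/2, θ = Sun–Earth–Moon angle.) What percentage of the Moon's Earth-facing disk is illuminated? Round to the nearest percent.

91%

Phase angle: θ = 360°·(11.9 d)/(29.5 d) = 145.2°.
cos 145.2° = (-0.821), so f = (1 − (-0.821))/2 = 0.911, so 91%.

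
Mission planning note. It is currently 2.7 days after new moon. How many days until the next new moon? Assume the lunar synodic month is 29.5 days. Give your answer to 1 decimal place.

The next new moon completes the synodic month: 29.5 − 2.7 = 26.800 days.

26.8 days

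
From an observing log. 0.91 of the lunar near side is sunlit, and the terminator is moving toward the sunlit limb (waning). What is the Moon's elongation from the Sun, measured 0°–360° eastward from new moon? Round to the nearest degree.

215°

Invert f = (1 − cos θ)/2 to get cos θ = 1 − 2(0.91) = -0.820, hence θ₀ = arccos -0.820 = 145.1°.
Waning ⇒ past full, so θ = 360° − 145.1° = 214.9°.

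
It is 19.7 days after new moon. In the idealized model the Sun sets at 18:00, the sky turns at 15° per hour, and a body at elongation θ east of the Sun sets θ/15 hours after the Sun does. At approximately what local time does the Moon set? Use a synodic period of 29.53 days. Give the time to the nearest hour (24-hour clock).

The Moon has covered 19.7/29.53 of its cycle, so θ ≈ 360° × 19.7/29.53 = 240.2°.
The Moon trails the Sun by θ/15 = 240.2/15 ≈ 16.01 hours.
18:00 + 16.01 h ≈ 10:01 → 10:00 to the nearest hour.

10:00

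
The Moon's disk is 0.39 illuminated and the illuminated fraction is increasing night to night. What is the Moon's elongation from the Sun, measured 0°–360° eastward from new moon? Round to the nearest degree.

Invert f = (1 − cos θ)/2 to get cos θ = 1 − 2(0.39) = 0.220, hence θ₀ = arccos 0.220 = 77.3°.
Waxing ⇒ before full, so θ = 77.3°.

77°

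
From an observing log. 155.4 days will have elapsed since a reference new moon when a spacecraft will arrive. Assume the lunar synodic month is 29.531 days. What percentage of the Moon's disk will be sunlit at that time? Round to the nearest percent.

54%

155.4 d spans 5 complete synodic months (5 × 29.531 = 147.66 d) plus 7.75 d.
Phase angle: θ = 360°·(7.75 d)/(29.531 d) = 94.4°.
cos 94.4° = (-0.077), so f = (1 − (-0.077))/2 = 0.538, so 54%.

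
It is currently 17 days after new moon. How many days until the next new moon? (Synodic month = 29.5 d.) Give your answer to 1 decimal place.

The next new moon completes the synodic month: 29.5 − 17 = 12.500 days.

12.5 days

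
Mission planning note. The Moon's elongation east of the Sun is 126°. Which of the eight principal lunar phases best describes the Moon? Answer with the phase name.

The waxing gibbous sector spans roughly 112°–158°; 126° falls inside it.

waxing gibbous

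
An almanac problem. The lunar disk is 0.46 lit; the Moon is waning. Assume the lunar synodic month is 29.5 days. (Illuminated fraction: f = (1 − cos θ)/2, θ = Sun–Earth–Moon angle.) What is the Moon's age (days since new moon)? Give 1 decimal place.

22.5 days

Invert f = (1 − cos θ)/2 to get cos θ = 1 − 2(0.46) = 0.080, hence θ₀ = arccos 0.080 = 85.4°.
A waning Moon lies in 180°–360°, so θ = 360° − 85.4° = 274.6°.
At 360°/29.5 d per day, 274.6° corresponds to 22.50 days.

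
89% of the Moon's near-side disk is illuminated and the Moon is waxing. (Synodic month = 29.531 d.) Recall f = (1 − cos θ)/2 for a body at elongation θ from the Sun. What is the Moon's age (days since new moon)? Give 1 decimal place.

11.6 days

From f = (1 − cos θ)/2: cos θ = 1 − 2×0.89 = -0.780; arccos → 141.3°.
Waxing ⇒ before full, so θ = 141.3°.
That fraction of the synodic month is 141.3/360 × 29.531 d ≈ 11.59 d.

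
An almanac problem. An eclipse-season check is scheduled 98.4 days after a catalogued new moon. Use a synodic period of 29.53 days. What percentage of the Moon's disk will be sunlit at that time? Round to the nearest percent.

75%

98.4/29.53 = 3.332 lunations, so 3 complete cycles and 9.81 d into the next.
Phase angle: θ = 360°·(9.81 d)/(29.53 d) = 119.6°.
With cos θ = (-0.494), the lit fraction is (1 − (-0.494))/2 ≈ 0.747, so 75%.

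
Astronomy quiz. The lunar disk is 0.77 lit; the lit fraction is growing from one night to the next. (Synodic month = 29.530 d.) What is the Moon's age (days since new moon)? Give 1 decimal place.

10.1 days

cos θ = 1 − 2f = -0.540, giving a principal value of 122.7°.
The Moon is waxing (0°–180°), so θ = 122.7° directly.
At 360°/29.530 d per day, 122.7° corresponds to 10.06 days.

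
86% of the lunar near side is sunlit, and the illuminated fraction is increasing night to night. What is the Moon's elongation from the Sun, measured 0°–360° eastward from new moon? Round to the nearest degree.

Invert f = (1 − cos θ)/2 to get cos θ = 1 − 2(0.86) = -0.720, hence θ₀ = arccos -0.720 = 136.1°.
Waxing ⇒ before full, so θ = 136.1°.

136°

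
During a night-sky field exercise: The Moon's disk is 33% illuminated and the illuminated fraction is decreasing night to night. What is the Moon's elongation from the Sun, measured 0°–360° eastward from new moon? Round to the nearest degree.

290°

From f = (1 − cos θ)/2: cos θ = 1 − 2×0.33 = 0.340; arccos → 70.1°.
Waning ⇒ past full, so θ = 360° − 70.1° = 289.9°.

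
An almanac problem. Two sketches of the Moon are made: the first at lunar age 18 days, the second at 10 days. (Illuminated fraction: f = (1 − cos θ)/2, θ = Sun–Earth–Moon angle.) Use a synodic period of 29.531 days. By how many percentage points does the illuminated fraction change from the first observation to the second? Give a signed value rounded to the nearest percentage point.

-12 percentage points

θ₁ = 360° × 18/29.531 = 219.4°, f₁ = (1 − cos θ₁)/2 = 0.886.
θ₂ = 360° × 10/29.531 = 121.9°, f₂ = (1 − cos θ₂)/2 = 0.764.
Change = f₂ − f₁ = -0.122 → -12 percentage points.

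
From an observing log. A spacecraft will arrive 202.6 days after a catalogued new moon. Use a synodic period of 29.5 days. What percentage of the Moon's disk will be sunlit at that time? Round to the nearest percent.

16%

202.6 d spans 6 complete synodic months (6 × 29.5 = 177.00 d) plus 25.60 d.
Phase angle: θ = 360°·(25.60 d)/(29.5 d) = 312.4°.
cos 312.4° = 0.674, so f = (1 − 0.674)/2 = 0.163, so 16%.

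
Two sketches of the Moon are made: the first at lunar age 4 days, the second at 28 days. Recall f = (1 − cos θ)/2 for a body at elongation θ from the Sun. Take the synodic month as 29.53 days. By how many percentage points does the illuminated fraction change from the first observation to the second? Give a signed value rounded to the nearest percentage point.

θ₁ = 360° × 4/29.53 = 48.8°, f₁ = (1 − cos θ₁)/2 = 0.170.
θ₂ = 360° × 28/29.53 = 341.3°, f₂ = (1 − cos θ₂)/2 = 0.026.
Change = f₂ − f₁ = -0.144 → -14 percentage points.

-14 percentage points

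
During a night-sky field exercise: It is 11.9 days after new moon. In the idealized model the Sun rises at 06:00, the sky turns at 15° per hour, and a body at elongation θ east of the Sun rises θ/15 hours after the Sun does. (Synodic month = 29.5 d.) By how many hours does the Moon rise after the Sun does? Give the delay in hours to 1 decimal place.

9.7 h

Phase angle: θ = 360°·(11.9 d)/(29.5 d) = 145.2°.
At 15° of sky rotation per hour, 145.2° corresponds to a 9.68 h lag.
So the Moon rises 9.68 h after the Sun.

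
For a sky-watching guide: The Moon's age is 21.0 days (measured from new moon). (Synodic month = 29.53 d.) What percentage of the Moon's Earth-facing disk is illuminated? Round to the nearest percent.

Elongation θ = 360° × 21.0/29.53 ≈ 256.0°.
Illuminated fraction = (1 − cos 256.0°)/2 = (1 − (-0.242))/2 ≈ 0.621, so 62%.

62%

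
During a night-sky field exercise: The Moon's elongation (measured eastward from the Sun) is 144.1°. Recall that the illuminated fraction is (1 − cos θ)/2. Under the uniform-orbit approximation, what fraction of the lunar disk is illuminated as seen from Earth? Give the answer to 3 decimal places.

0.905

f = (1 − cos 144.1°)/2 = (1 − (-0.810))/2 ≈ 0.905.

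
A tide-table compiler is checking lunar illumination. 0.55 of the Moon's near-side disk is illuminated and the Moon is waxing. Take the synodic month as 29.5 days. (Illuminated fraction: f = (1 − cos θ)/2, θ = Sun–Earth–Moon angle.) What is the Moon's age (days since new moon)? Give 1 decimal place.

Invert f = (1 − cos θ)/2 to get cos θ = 1 − 2(0.55) = -0.100, hence θ₀ = arccos -0.100 = 95.7°.
Before full moon the principal value applies: θ = 95.7°.
Age = 29.5 × 95.7°/360° ≈ 7.85 days.

7.8 days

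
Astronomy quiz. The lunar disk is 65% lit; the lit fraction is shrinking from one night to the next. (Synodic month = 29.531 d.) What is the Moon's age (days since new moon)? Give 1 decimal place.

20.7 days

Invert f = (1 − cos θ)/2 to get cos θ = 1 − 2(0.65) = -0.300, hence θ₀ = arccos -0.300 = 107.5°.
Since the Moon is past full (waning), take the reflex angle: θ = 360° − 107.5° = 252.5°.
Age = 29.531 × 252.5°/360° ≈ 20.72 days.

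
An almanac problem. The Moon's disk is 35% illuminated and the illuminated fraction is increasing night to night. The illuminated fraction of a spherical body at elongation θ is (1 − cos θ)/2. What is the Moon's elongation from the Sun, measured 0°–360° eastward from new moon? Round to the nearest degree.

cos θ = 1 − 2f = 0.300, giving a principal value of 72.5°.
Waxing ⇒ before full, so θ = 72.5°.

73°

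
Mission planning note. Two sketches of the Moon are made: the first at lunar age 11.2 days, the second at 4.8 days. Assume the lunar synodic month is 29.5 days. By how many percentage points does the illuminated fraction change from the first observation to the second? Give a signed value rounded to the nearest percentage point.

-62 percentage points

First observation: θ = 360°·11.2/29.5 = 136.7°, so f = 0.864.
Second observation: θ = 58.6°, f = 0.239.
Δf = 0.239 − 0.864 = -0.624, i.e. -62 pp.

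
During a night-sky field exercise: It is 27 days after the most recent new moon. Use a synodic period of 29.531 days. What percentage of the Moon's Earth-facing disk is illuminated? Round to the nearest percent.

Phase angle: θ = 360°·(27 d)/(29.531 d) = 329.1°.
cos 329.1° = 0.858, so f = (1 − 0.858)/2 = 0.071, so 7%.

7%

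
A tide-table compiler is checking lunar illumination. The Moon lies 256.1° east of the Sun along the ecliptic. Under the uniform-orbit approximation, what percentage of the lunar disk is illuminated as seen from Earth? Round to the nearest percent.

Half-versine of 256.1°: (1 − (-0.240))/2 = 0.620, i.e. 62%.

62%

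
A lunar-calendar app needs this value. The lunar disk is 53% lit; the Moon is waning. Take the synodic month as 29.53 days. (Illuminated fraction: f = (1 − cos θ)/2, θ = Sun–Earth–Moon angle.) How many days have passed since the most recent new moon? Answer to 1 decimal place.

From f = (1 − cos θ)/2: cos θ = 1 − 2×0.53 = -0.060; arccos → 93.4°.
Since the Moon is past full (waning), take the reflex angle: θ = 360° − 93.4° = 266.6°.
Age = 29.53 × 266.6°/360° ≈ 21.87 days.

21.9 days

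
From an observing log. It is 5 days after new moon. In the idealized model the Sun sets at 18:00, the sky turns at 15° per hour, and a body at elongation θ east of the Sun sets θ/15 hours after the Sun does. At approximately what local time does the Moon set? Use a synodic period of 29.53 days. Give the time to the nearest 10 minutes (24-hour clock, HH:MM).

Elongation θ = 360° × 5/29.53 ≈ 61.0°.
At 15° of sky rotation per hour, 61.0° corresponds to a 4.06 h lag.
18:00 + 4.064 h ≈ 22:04 → 22:00 to the nearest ten minutes.

22:00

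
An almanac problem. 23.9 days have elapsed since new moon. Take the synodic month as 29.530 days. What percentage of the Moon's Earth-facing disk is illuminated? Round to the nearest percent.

The Moon has covered 23.9/29.530 of its cycle, so θ ≈ 360° × 23.9/29.530 = 291.4°.
With cos θ = 0.364, the lit fraction is (1 − 0.364)/2 ≈ 0.318, so 32%.

32%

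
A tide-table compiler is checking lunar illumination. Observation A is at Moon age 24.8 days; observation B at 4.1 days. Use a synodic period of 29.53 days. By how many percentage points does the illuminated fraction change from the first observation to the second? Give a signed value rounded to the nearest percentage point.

θ₁ = 360° × 24.8/29.53 = 302.3°, f₁ = (1 − cos θ₁)/2 = 0.233.
θ₂ = 360° × 4.1/29.53 = 50.0°, f₂ = (1 − cos θ₂)/2 = 0.178.
Change = f₂ − f₁ = -0.054 → -5 percentage points.

-5 percentage points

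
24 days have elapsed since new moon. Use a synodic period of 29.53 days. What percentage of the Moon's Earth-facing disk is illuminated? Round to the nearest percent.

Phase angle: θ = 360°·(24 d)/(29.53 d) = 292.6°.
With cos θ = 0.384, the lit fraction is (1 − 0.384)/2 ≈ 0.308, so 31%.

31%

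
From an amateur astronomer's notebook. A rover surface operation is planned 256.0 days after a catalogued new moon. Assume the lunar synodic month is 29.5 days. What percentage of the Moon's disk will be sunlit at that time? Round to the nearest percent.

72%

Reduce mod P: 256.0 − 8×29.5 = 20.00 d into the current lunation.
The Moon has covered 20.00/29.5 of its cycle, so θ ≈ 360° × 20.00/29.5 = 244.1°.
cos 244.1° = (-0.437), so f = (1 − (-0.437))/2 = 0.719, so 72%.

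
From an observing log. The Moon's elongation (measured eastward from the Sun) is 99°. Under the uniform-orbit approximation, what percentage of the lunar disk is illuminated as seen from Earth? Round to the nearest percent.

f = (1 − cos 99°)/2 = (1 − (-0.156))/2 ≈ 0.578, i.e. 58%.

58%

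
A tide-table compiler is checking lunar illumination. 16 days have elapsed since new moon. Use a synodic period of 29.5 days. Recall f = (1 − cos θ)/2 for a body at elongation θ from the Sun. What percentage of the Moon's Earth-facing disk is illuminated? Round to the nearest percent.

Elongation θ = 360° × 16/29.5 ≈ 195.3°.
With cos θ = (-0.965), the lit fraction is (1 − (-0.965))/2 ≈ 0.982, so 98%.

98%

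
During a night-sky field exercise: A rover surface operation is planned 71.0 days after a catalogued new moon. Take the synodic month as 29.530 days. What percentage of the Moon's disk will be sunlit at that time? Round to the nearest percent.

71.0/29.530 = 2.404 lunations, so 2 complete cycles and 11.94 d into the next.
Elongation θ = 360° × 11.94/29.530 ≈ 145.6°.
Illuminated fraction = (1 − cos 145.6°)/2 = (1 − (-0.825))/2 ≈ 0.912, so 91%.

91%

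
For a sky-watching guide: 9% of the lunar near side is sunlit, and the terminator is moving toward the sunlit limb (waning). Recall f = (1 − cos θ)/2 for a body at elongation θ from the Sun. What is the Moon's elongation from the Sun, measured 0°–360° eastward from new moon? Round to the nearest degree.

325°

From f = (1 − cos θ)/2: cos θ = 1 − 2×0.09 = 0.820; arccos → 34.9°.
A waning Moon lies in 180°–360°, so θ = 360° − 34.9° = 325.1°.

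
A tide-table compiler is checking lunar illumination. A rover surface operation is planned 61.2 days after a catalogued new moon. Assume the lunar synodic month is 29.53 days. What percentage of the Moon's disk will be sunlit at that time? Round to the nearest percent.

Reduce mod P: 61.2 − 2×29.53 = 2.14 d into the current lunation.
The Moon has covered 2.14/29.53 of its cycle, so θ ≈ 360° × 2.14/29.53 = 26.1°.
cos 26.1° = 0.898, so f = (1 − 0.898)/2 = 0.051, so 5%.

5%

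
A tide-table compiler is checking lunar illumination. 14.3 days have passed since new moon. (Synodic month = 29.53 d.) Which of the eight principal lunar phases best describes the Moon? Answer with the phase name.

At 14.3/29.53 of the cycle, θ ≈ 174° — the full moon range.

full moon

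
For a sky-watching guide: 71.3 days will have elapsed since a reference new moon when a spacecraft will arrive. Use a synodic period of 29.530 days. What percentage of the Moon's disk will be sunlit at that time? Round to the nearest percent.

93%

Reduce mod P: 71.3 − 2×29.530 = 12.24 d into the current lunation.
Elongation θ = 360° × 12.24/29.530 ≈ 149.2°.
Illuminated fraction = (1 − cos 149.2°)/2 = (1 − (-0.859))/2 ≈ 0.930, so 93%.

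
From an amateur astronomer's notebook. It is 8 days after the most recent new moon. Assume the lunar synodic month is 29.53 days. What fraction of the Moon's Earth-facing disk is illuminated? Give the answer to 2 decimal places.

0.57

Phase angle: θ = 360°·(8 d)/(29.53 d) = 97.5°.
cos 97.5° = (-0.131), so f = (1 − (-0.131))/2 = 0.566.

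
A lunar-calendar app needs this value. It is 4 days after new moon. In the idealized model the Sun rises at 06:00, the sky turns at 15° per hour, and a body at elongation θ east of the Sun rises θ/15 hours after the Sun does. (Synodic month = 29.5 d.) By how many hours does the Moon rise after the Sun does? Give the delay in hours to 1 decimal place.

3.3 h

Elongation θ = 360° × 4/29.5 ≈ 48.8°.
Delay after the Sun = 48.8° / (15°/h) ≈ 3.25 h.
So the Moon rises 3.25 h after the Sun.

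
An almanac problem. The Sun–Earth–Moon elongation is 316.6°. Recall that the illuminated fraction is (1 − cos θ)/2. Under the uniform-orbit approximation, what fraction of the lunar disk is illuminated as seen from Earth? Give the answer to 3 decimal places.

0.137

Half-versine of 316.6°: (1 − 0.727)/2 = 0.137.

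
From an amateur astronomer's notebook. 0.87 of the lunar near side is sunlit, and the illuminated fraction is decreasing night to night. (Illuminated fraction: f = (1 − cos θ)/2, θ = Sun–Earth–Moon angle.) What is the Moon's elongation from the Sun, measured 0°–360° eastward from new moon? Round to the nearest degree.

Invert f = (1 − cos θ)/2 to get cos θ = 1 − 2(0.87) = -0.740, hence θ₀ = arccos -0.740 = 137.7°.
A waning Moon lies in 180°–360°, so θ = 360° − 137.7° = 222.3°.

222°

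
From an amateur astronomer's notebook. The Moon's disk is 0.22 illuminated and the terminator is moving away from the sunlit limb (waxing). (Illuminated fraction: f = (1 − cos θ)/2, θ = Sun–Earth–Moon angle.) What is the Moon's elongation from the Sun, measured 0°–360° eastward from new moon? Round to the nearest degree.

56°

cos θ = 1 − 2f = 0.560, giving a principal value of 55.9°.
The Moon is waxing (0°–180°), so θ = 55.9° directly.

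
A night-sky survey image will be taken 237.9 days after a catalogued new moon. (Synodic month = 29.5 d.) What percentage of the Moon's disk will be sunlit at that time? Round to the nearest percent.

Reduce mod P: 237.9 − 8×29.5 = 1.90 d into the current lunation.
Phase angle: θ = 360°·(1.90 d)/(29.5 d) = 23.2°.
With cos θ = 0.919, the lit fraction is (1 − 0.919)/2 ≈ 0.040, so 4%.

4%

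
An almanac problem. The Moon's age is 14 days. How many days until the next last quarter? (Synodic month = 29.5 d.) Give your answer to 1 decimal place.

8.1 days

Last quarter is 0.75 of the way through the cycle: age 0.75 × 29.5 = 22.125 d.
So 8.125 days remain (22.125 − 14).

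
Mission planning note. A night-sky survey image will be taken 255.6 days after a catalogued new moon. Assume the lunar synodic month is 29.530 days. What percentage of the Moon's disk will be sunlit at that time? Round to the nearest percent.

78%

255.6/29.530 = 8.656 lunations, so 8 complete cycles and 19.36 d into the next.
Elongation θ = 360° × 19.36/29.530 ≈ 236.0°.
Illuminated fraction = (1 − cos 236.0°)/2 = (1 − (-0.559))/2 ≈ 0.779, so 78%.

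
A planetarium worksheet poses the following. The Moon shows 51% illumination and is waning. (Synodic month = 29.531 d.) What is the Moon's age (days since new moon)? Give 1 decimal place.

cos θ = 1 − 2f = -0.020, giving a principal value of 91.1°.
A waning Moon lies in 180°–360°, so θ = 360° − 91.1° = 268.9°.
At 360°/29.531 d per day, 268.9° corresponds to 22.05 days.

22.1 days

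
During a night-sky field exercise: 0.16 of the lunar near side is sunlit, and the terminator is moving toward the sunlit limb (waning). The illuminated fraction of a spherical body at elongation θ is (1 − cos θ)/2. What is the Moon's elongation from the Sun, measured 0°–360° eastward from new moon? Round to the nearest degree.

313°

Invert f = (1 − cos θ)/2 to get cos θ = 1 − 2(0.16) = 0.680, hence θ₀ = arccos 0.680 = 47.2°.
A waning Moon lies in 180°–360°, so θ = 360° − 47.2° = 312.8°.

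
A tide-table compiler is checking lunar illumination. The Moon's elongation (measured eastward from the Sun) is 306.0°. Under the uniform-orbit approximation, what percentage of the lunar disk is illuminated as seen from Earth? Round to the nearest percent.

21%

f = (1 − cos 306.0°)/2 = (1 − 0.588)/2 ≈ 0.206, i.e. 21%.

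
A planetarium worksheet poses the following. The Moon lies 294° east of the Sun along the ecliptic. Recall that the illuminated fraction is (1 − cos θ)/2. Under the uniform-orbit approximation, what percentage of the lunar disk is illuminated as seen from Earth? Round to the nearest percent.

f = (1 − cos 294°)/2 = (1 − 0.407)/2 ≈ 0.297, i.e. 30%.

30%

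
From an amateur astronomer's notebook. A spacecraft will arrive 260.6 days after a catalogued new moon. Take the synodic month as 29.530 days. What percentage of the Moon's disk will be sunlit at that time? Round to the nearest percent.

260.6 d spans 8 complete synodic months (8 × 29.530 = 236.24 d) plus 24.36 d.
Elongation θ = 360° × 24.36/29.530 ≈ 297.0°.
Illuminated fraction = (1 − cos 297.0°)/2 = (1 − 0.454)/2 ≈ 0.273, so 27%.

27%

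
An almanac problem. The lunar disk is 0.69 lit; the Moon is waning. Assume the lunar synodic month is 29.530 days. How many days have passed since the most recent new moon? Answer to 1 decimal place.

20.3 days

From f = (1 − cos θ)/2: cos θ = 1 − 2×0.69 = -0.380; arccos → 112.3°.
A waning Moon lies in 180°–360°, so θ = 360° − 112.3° = 247.7°.
At 360°/29.530 d per day, 247.7° corresponds to 20.32 days.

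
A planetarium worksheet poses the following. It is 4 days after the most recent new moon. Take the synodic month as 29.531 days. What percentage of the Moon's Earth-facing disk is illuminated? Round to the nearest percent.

Phase angle: θ = 360°·(4 d)/(29.531 d) = 48.8°.
Illuminated fraction = (1 − cos 48.8°)/2 = (1 − 0.659)/2 ≈ 0.170, so 17%.

17%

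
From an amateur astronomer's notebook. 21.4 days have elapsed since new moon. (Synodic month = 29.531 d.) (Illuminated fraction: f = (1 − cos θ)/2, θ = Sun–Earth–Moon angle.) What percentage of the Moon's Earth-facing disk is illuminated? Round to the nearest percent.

Phase angle: θ = 360°·(21.4 d)/(29.531 d) = 260.9°.
With cos θ = (-0.159), the lit fraction is (1 − (-0.159))/2 ≈ 0.579, so 58%.

58%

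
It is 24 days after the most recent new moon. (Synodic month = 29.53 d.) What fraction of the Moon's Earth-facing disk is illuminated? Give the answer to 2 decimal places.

0.31

Phase angle: θ = 360°·(24 d)/(29.53 d) = 292.6°.
With cos θ = 0.384, the lit fraction is (1 − 0.384)/2 ≈ 0.308.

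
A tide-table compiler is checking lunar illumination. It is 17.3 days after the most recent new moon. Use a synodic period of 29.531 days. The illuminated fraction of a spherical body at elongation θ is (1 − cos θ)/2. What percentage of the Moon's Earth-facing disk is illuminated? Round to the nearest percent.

93%

The Moon has covered 17.3/29.531 of its cycle, so θ ≈ 360° × 17.3/29.531 = 210.9°.
With cos θ = (-0.858), the lit fraction is (1 − (-0.858))/2 ≈ 0.929, so 93%.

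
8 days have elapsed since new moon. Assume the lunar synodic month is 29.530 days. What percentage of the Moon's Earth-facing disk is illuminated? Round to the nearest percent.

The Moon has covered 8/29.530 of its cycle, so θ ≈ 360° × 8/29.530 = 97.5°.
With cos θ = (-0.131), the lit fraction is (1 − (-0.131))/2 ≈ 0.566, so 57%.

57%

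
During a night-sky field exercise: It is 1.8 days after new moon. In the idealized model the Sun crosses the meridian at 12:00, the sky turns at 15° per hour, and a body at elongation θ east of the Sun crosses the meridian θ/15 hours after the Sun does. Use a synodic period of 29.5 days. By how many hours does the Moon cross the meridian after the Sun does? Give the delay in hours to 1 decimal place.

Elongation θ = 360° × 1.8/29.5 ≈ 22.0°.
At 15° of sky rotation per hour, 22.0° corresponds to a 1.46 h lag.
So the Moon crosses the meridian 1.46 h after the Sun.

1.5 h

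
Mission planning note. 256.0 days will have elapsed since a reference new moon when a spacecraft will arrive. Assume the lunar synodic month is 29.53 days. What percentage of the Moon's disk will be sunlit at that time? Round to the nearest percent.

256.0 d spans 8 complete synodic months (8 × 29.53 = 236.24 d) plus 19.76 d.
Elongation θ = 360° × 19.76/29.53 ≈ 240.9°.
cos 240.9° = (-0.486), so f = (1 − (-0.486))/2 = 0.743, so 74%.

74%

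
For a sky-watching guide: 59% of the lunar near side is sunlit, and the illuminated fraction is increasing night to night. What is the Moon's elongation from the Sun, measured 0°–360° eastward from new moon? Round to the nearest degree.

100°

From f = (1 − cos θ)/2: cos θ = 1 − 2×0.59 = -0.180; arccos → 100.4°.
The Moon is waxing (0°–180°), so θ = 100.4° directly.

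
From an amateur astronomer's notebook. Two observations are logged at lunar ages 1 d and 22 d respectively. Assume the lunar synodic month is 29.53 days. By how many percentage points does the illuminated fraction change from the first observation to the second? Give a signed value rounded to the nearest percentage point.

+50 pp

First observation: θ = 360°·1/29.53 = 12.2°, so f = 0.011.
Second observation: θ = 268.2°, f = 0.516.
Δf = 0.516 − 0.011 = +0.504, i.e. +50 pp.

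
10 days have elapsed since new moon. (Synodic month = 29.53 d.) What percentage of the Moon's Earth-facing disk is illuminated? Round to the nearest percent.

Elongation θ = 360° × 10/29.53 ≈ 121.9°.
With cos θ = (-0.529), the lit fraction is (1 − (-0.529))/2 ≈ 0.764, so 76%.

76%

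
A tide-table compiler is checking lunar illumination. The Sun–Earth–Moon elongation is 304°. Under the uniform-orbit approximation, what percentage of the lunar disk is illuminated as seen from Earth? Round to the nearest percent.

cos 304° = 0.559, so f = (1 − 0.559)/2 = 0.220, i.e. 22%.

22%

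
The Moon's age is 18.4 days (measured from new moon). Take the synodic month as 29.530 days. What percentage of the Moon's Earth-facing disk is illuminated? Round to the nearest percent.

86%

Elongation θ = 360° × 18.4/29.530 ≈ 224.3°.
cos 224.3° = (-0.716), so f = (1 − (-0.716))/2 = 0.858, so 86%.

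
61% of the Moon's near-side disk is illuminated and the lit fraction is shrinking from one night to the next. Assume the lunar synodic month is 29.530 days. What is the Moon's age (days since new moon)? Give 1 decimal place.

21.1 days

From f = (1 − cos θ)/2: cos θ = 1 − 2×0.61 = -0.220; arccos → 102.7°.
A waning Moon lies in 180°–360°, so θ = 360° − 102.7° = 257.3°.
At 360°/29.530 d per day, 257.3° corresponds to 21.11 days.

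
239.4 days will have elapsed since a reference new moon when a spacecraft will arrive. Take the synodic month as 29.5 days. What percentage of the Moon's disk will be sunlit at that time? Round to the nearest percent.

239.4 d spans 8 complete synodic months (8 × 29.5 = 236.00 d) plus 3.40 d.
Elongation θ = 360° × 3.40/29.5 ≈ 41.5°.
With cos θ = 0.749, the lit fraction is (1 − 0.749)/2 ≈ 0.125, so 13%.

13%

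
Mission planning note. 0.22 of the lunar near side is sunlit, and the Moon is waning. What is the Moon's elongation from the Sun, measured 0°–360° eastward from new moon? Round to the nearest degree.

cos θ = 1 − 2f = 0.560, giving a principal value of 55.9°.
Waning ⇒ past full, so θ = 360° − 55.9° = 304.1°.

304°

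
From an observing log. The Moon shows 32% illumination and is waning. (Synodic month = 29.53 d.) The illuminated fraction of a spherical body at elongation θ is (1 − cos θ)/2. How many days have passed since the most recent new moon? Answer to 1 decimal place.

Invert f = (1 − cos θ)/2 to get cos θ = 1 − 2(0.32) = 0.360, hence θ₀ = arccos 0.360 = 68.9°.
Waning ⇒ past full, so θ = 360° − 68.9° = 291.1°.
At 360°/29.53 d per day, 291.1° corresponds to 23.88 days.

23.9 days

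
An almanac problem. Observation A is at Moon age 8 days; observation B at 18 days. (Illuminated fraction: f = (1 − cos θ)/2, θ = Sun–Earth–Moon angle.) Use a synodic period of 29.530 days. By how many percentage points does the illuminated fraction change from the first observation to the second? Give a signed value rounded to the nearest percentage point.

θ₁ = 360° × 8/29.530 = 97.5°, f₁ = (1 − cos θ₁)/2 = 0.566.
θ₂ = 360° × 18/29.530 = 219.4°, f₂ = (1 − cos θ₂)/2 = 0.886.
Change = f₂ − f₁ = +0.321 → +32 percentage points.

+32 pp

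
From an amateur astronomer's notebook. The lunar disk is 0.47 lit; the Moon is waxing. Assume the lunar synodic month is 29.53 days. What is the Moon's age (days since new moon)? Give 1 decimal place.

7.1 days

From f = (1 − cos θ)/2: cos θ = 1 − 2×0.47 = 0.060; arccos → 86.6°.
Before full moon the principal value applies: θ = 86.6°.
At 360°/29.53 d per day, 86.6° corresponds to 7.10 days.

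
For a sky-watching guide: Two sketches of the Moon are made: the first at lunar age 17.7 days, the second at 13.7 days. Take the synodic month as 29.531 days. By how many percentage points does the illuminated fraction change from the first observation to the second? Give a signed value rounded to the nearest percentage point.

+8 pp

First observation: θ = 360°·17.7/29.531 = 215.8°, so f = 0.906.
Second observation: θ = 167.0°, f = 0.987.
Δf = 0.987 − 0.906 = +0.082, i.e. +8 pp.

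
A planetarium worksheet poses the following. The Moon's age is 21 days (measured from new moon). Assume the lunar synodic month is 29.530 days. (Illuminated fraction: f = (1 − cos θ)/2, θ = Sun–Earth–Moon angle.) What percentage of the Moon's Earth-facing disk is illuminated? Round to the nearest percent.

62%

Elongation θ = 360° × 21/29.530 ≈ 256.0°.
Illuminated fraction = (1 − cos 256.0°)/2 = (1 − (-0.242))/2 ≈ 0.621, so 62%.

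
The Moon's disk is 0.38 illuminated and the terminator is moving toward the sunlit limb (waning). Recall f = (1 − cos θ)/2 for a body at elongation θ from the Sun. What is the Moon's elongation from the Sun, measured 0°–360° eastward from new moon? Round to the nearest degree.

Invert f = (1 − cos θ)/2 to get cos θ = 1 − 2(0.38) = 0.240, hence θ₀ = arccos 0.240 = 76.1°.
Since the Moon is past full (waning), take the reflex angle: θ = 360° − 76.1° = 283.9°.

284°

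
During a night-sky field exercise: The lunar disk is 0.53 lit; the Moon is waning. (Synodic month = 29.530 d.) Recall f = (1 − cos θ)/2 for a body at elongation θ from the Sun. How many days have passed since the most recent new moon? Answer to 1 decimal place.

21.9 days

From f = (1 − cos θ)/2: cos θ = 1 − 2×0.53 = -0.060; arccos → 93.4°.
Waning ⇒ past full, so θ = 360° − 93.4° = 266.6°.
Age = 29.530 × 266.6°/360° ≈ 21.87 days.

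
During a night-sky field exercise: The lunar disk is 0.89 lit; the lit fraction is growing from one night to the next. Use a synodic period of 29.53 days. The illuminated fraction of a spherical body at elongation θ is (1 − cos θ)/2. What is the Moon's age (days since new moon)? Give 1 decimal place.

Invert f = (1 − cos θ)/2 to get cos θ = 1 − 2(0.89) = -0.780, hence θ₀ = arccos -0.780 = 141.3°.
Waxing ⇒ before full, so θ = 141.3°.
Age = 29.53 × 141.3°/360° ≈ 11.59 days.

11.6 days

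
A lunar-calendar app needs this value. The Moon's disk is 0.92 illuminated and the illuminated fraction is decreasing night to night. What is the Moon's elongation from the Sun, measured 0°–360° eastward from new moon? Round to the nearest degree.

213°

cos θ = 1 − 2f = -0.840, giving a principal value of 147.1°.
Since the Moon is past full (waning), take the reflex angle: θ = 360° − 147.1° = 212.9°.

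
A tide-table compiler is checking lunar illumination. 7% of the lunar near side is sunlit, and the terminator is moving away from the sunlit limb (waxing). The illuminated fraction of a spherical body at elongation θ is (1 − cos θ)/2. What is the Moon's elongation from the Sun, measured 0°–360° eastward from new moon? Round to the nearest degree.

cos θ = 1 − 2f = 0.860, giving a principal value of 30.7°.
Before full moon the principal value applies: θ = 30.7°.

31°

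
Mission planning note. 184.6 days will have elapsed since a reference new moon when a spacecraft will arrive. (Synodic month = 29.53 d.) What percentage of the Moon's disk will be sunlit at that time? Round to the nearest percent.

Reduce mod P: 184.6 − 6×29.53 = 7.42 d into the current lunation.
Phase angle: θ = 360°·(7.42 d)/(29.53 d) = 90.5°.
Illuminated fraction = (1 − cos 90.5°)/2 = (1 − (-0.008))/2 ≈ 0.504, so 50%.

50%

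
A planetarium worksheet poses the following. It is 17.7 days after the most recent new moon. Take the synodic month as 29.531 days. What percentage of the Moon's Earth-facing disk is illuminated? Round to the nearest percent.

91%

The Moon has covered 17.7/29.531 of its cycle, so θ ≈ 360° × 17.7/29.531 = 215.8°.
With cos θ = (-0.811), the lit fraction is (1 − (-0.811))/2 ≈ 0.906, so 91%.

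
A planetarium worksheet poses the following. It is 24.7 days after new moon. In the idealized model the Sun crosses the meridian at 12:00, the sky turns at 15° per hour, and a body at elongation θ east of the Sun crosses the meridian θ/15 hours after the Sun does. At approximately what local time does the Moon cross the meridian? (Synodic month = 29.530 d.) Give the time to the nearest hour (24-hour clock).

Elongation θ = 360° × 24.7/29.530 ≈ 301.1°.
The Moon trails the Sun by θ/15 = 301.1/15 ≈ 20.07 hours.
12:00 + 20.07 h ≈ 08:04 → 08:00 to the nearest hour.

08:00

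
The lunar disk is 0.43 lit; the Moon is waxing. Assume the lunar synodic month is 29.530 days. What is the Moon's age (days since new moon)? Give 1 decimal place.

6.7 days

Invert f = (1 − cos θ)/2 to get cos θ = 1 − 2(0.43) = 0.140, hence θ₀ = arccos 0.140 = 82.0°.
The Moon is waxing (0°–180°), so θ = 82.0° directly.
Age = 29.530 × 82.0°/360° ≈ 6.72 days.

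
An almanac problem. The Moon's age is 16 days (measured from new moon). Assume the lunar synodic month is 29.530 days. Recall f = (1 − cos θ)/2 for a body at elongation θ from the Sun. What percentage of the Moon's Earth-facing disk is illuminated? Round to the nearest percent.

98%

The Moon has covered 16/29.530 of its cycle, so θ ≈ 360° × 16/29.530 = 195.1°.
With cos θ = (-0.966), the lit fraction is (1 − (-0.966))/2 ≈ 0.983, so 98%.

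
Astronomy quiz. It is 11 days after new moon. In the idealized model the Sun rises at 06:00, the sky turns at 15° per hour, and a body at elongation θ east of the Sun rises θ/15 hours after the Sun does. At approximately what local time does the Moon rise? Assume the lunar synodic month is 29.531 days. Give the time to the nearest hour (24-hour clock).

The Moon has covered 11/29.531 of its cycle, so θ ≈ 360° × 11/29.531 = 134.1°.
Delay after the Sun = 134.1° / (15°/h) ≈ 8.94 h.
06:00 + 8.94 h ≈ 14:56 → 15:00 to the nearest hour.

15:00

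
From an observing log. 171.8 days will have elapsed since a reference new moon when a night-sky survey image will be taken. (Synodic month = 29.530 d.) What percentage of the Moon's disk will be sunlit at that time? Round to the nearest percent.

Reduce mod P: 171.8 − 5×29.530 = 24.15 d into the current lunation.
Elongation θ = 360° × 24.15/29.530 ≈ 294.4°.
cos 294.4° = 0.413, so f = (1 − 0.413)/2 = 0.293, so 29%.

29%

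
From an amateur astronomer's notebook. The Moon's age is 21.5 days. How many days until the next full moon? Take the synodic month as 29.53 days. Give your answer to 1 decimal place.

Full moon is 0.5 of the way through the cycle: age 0.5 × 29.53 = 14.765 d.
This lunation's full moon (14.765 d) has passed, so add one period: 44.295 − 21.5 = 22.795 days.

22.8 days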